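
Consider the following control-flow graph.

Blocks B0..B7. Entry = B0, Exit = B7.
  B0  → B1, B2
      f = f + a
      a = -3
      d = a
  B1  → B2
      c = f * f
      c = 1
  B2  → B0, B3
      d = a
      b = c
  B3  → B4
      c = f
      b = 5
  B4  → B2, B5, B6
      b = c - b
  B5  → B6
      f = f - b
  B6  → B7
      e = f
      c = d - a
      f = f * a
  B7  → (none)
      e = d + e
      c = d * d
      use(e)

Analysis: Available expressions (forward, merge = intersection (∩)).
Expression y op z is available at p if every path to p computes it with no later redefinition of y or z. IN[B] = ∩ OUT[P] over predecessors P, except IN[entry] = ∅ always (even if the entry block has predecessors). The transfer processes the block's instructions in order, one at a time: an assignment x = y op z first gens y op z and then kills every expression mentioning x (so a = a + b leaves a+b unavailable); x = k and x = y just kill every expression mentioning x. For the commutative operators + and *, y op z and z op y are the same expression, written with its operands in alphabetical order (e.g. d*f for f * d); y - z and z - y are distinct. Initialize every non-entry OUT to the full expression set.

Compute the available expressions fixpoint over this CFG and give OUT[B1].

Fixpoint table:
  B0:  IN={}  OUT={}
  B1:  IN={}  OUT={f*f}
  B2:  IN={}  OUT={}
  B3:  IN={}  OUT={}
  B4:  IN={}  OUT={}
  B5:  IN={}  OUT={}
  B6:  IN={}  OUT={d-a}
  B7:  IN={d-a}  OUT={d*d, d-a}

Merge at B1: IN[B1] = OUT[B0] = {}
Applying B1's transfer function to that IN value gives OUT[B1] (row B1 above).

Answer: {f*f}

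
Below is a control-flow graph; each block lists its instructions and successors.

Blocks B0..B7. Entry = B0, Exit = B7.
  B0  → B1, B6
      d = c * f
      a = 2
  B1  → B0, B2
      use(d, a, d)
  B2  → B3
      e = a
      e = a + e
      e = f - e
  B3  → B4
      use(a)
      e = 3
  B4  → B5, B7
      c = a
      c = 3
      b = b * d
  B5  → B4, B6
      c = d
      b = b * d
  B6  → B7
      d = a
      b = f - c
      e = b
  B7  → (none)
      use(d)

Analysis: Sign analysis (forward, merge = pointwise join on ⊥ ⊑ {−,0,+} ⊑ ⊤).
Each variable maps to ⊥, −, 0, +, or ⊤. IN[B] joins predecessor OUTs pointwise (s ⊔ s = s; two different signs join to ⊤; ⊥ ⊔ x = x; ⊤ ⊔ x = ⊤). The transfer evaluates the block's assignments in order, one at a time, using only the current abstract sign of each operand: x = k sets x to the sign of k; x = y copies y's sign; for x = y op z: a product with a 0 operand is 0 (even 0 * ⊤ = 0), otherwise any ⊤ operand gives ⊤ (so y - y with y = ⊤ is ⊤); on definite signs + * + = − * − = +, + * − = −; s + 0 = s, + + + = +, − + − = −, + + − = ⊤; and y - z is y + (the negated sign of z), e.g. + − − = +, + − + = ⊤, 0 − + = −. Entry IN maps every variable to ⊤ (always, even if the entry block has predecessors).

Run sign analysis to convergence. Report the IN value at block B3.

Fixpoint table:
  B0:  IN=(all ⊤)  OUT={a:+; rest ⊤}
  B1:  IN={a:+; rest ⊤}  OUT={a:+; rest ⊤}
  B2:  IN={a:+; rest ⊤}  OUT={a:+; rest ⊤}
  B3:  IN={a:+; rest ⊤}  OUT={a:+, e:+; rest ⊤}
  B4:  IN={a:+, e:+; rest ⊤}  OUT={a:+, c:+, e:+; rest ⊤}
  B5:  IN={a:+, c:+, e:+; rest ⊤}  OUT={a:+, e:+; rest ⊤}
  B6:  IN={a:+; rest ⊤}  OUT={a:+, d:+; rest ⊤}
  B7:  IN={a:+; rest ⊤}  OUT={a:+; rest ⊤}

Merge at B3: IN[B3] = OUT[B2] = {a: +, b: ⊤, c: ⊤, d: ⊤, e: ⊤, f: ⊤}

Answer: {a: +, b: ⊤, c: ⊤, d: ⊤, e: ⊤, f: ⊤}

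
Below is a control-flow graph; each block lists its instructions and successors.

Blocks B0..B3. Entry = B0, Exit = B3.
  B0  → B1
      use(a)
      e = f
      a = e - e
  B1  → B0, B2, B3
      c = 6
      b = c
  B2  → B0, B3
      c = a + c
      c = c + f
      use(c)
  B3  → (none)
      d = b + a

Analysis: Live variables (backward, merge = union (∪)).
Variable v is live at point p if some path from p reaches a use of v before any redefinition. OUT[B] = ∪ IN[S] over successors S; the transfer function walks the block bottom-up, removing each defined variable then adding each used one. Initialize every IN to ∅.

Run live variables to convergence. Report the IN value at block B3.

Per-block solution:
  B0:  IN={a, f}  OUT={a, f}
  B1:  IN={a, f}  OUT={a, b, c, f}
  B2:  IN={a, b, c, f}  OUT={a, b, f}
  B3:  IN={a, b}  OUT={}

B3 is the boundary node: OUT[B3] = {}
Applying B3's transfer function to that OUT value gives IN[B3] (row B3 above).

Answer: {a, b}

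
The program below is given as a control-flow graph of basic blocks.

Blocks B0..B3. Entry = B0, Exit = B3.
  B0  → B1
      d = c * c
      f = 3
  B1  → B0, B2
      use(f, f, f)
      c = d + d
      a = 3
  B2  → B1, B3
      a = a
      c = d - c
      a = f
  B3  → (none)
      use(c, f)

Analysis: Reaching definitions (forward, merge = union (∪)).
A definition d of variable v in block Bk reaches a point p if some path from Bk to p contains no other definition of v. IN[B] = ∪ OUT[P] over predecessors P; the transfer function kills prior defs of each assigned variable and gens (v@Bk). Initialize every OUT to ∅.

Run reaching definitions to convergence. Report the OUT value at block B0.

Answer: {a@B1, c@B1, d@B0, f@B0}

Working:
Per-block solution:
  B0: | IN={a@B1, c@B1, d@B0, f@B0} | OUT={a@B1, c@B1, d@B0, f@B0}
  B1: | IN={a@B1, a@B2, c@B1, c@B2, d@B0, f@B0} | OUT={a@B1, c@B1, d@B0, f@B0}
  B2: | IN={a@B1, c@B1, d@B0, f@B0} | OUT={a@B2, c@B2, d@B0, f@B0}
  B3: | IN={a@B2, c@B2, d@B0, f@B0} | OUT={a@B2, c@B2, d@B0, f@B0}

Merge at B0 (entry node, so the boundary value {} is joined with the incoming edge(s)): IN[B0] = {} ⊔ OUT[B1] = {a@B1, c@B1, d@B0, f@B0}
Applying B0's transfer function to that IN value gives OUT[B0] (row B0 above).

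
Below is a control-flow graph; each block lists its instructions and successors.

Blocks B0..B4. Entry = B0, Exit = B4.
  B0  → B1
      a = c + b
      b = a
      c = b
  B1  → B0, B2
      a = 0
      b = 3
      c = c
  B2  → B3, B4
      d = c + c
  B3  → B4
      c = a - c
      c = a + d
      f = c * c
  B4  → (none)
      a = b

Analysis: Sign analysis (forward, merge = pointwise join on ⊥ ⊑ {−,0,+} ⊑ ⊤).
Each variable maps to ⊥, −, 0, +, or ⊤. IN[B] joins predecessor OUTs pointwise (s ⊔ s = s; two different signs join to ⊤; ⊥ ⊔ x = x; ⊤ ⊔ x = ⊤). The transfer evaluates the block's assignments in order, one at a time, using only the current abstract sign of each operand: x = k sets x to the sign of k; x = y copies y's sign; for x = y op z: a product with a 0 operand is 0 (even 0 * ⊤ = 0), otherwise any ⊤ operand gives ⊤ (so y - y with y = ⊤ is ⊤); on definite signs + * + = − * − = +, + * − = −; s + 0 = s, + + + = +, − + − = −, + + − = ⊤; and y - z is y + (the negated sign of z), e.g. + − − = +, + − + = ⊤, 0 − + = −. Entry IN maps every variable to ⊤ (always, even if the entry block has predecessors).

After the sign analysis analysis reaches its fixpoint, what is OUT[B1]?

Answer: {a: 0, b: +, c: ⊤, d: ⊤, e: ⊤, f: ⊤}

Working:
Per-block solution:
  B0:  IN=(all ⊤)  OUT=(all ⊤)
  B1:  IN=(all ⊤)  OUT={a:0, b:+; rest ⊤}
  B2:  IN={a:0, b:+; rest ⊤}  OUT={a:0, b:+; rest ⊤}
  B3:  IN={a:0, b:+; rest ⊤}  OUT={a:0, b:+; rest ⊤}
  B4:  IN={a:0, b:+; rest ⊤}  OUT={a:+, b:+; rest ⊤}

Merge at B1: IN[B1] = OUT[B0] = {a: ⊤, b: ⊤, c: ⊤, d: ⊤, e: ⊤, f: ⊤}
Applying B1's transfer function to that IN value gives OUT[B1] (row B1 above).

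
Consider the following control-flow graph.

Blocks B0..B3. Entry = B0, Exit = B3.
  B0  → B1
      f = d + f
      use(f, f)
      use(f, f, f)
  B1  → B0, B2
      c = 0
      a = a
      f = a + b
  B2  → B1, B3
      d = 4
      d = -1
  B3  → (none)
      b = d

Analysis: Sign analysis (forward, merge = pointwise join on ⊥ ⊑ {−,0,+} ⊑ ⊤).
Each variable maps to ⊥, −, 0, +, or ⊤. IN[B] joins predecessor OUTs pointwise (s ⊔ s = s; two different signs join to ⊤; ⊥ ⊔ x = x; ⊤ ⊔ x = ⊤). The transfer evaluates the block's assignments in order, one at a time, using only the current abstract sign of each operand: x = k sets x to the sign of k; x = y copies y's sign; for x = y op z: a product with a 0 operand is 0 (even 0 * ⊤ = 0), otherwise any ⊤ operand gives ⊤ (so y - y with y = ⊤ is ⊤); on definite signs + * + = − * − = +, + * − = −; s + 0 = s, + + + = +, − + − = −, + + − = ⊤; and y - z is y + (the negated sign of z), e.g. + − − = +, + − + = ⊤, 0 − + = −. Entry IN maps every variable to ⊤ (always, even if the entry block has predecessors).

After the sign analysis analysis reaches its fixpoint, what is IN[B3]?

Converged values:
  B0: | IN=(all ⊤) | OUT=(all ⊤)
  B1: | IN=(all ⊤) | OUT={c:0; rest ⊤}
  B2: | IN={c:0; rest ⊤} | OUT={c:0, d:-; rest ⊤}
  B3: | IN={c:0, d:-; rest ⊤} | OUT={b:-, c:0, d:-; rest ⊤}

Merge at B3: IN[B3] = OUT[B2] = {a: ⊤, b: ⊤, c: 0, d: -, e: ⊤, f: ⊤}

Answer: {a: ⊤, b: ⊤, c: 0, d: -, e: ⊤, f: ⊤}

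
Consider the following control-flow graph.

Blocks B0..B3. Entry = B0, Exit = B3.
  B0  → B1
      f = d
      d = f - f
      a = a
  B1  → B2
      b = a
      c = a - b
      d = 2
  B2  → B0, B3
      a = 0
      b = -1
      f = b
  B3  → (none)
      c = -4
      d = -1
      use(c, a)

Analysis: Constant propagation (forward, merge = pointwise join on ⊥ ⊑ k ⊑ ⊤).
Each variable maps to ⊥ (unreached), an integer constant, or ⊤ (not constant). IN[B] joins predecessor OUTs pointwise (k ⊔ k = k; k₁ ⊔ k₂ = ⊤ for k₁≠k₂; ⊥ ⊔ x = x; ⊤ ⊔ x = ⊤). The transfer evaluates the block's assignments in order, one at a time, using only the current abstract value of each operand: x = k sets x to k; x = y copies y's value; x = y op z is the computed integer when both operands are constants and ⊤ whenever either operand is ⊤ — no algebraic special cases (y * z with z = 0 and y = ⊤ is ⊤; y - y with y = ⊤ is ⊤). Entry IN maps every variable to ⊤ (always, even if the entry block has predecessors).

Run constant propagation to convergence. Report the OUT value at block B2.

Answer: {a: 0, b: -1, c: ⊤, d: 2, e: ⊤, f: -1}

Derivation:
Converged values:
  B0: | IN=(all ⊤) | OUT=(all ⊤)
  B1: | IN=(all ⊤) | OUT={d:2; rest ⊤}
  B2: | IN={d:2; rest ⊤} | OUT={a:0, b:-1, d:2, f:-1; rest ⊤}
  B3: | IN={a:0, b:-1, d:2, f:-1; rest ⊤} | OUT={a:0, b:-1, c:-4, d:-1, f:-1; rest ⊤}

Merge at B2: IN[B2] = OUT[B1] = {a: ⊤, b: ⊤, c: ⊤, d: 2, e: ⊤, f: ⊤}
Applying B2's transfer function to that IN value gives OUT[B2] (row B2 above).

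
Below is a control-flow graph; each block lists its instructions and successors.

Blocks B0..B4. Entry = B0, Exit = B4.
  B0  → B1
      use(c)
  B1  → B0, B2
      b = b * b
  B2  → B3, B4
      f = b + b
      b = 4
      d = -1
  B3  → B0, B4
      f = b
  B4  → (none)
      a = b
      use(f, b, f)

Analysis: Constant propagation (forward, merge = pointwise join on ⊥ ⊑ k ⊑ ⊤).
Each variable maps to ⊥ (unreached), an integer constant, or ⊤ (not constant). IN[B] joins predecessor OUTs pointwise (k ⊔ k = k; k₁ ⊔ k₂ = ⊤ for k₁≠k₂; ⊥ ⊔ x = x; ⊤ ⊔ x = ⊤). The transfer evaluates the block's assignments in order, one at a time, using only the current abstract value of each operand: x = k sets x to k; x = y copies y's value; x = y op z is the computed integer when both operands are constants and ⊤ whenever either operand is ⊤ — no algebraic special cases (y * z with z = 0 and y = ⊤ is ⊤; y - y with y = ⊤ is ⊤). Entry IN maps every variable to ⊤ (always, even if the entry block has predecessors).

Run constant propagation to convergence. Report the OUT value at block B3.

Per-block solution:
  B0: | IN=(all ⊤) | OUT=(all ⊤)
  B1: | IN=(all ⊤) | OUT=(all ⊤)
  B2: | IN=(all ⊤) | OUT={b:4, d:-1; rest ⊤}
  B3: | IN={b:4, d:-1; rest ⊤} | OUT={b:4, d:-1, f:4; rest ⊤}
  B4: | IN={b:4, d:-1; rest ⊤} | OUT={a:4, b:4, d:-1; rest ⊤}

Merge at B3: IN[B3] = OUT[B2] = {a: ⊤, b: 4, c: ⊤, d: -1, e: ⊤, f: ⊤}
Applying B3's transfer function to that IN value gives OUT[B3] (row B3 above).

Answer: {a: ⊤, b: 4, c: ⊤, d: -1, e: ⊤, f: 4}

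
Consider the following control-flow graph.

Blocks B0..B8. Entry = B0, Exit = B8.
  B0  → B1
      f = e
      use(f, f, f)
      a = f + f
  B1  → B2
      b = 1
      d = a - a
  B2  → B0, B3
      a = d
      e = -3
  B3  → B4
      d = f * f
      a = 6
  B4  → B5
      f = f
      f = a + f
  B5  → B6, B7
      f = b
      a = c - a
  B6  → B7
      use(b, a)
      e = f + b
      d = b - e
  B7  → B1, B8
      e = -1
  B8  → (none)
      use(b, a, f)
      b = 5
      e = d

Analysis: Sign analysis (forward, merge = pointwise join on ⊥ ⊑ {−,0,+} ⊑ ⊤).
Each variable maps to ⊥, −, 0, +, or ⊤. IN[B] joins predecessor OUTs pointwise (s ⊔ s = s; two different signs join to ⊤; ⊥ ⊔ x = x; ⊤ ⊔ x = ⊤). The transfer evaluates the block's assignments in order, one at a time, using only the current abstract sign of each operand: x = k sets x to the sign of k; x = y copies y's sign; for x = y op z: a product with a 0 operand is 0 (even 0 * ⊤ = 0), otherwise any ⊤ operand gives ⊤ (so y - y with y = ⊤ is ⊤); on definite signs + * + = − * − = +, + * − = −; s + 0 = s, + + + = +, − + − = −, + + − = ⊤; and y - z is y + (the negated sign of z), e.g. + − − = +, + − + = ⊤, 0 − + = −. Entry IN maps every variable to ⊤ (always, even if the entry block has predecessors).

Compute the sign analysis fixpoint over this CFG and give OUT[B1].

Answer: {a: ⊤, b: +, c: ⊤, d: ⊤, e: ⊤, f: ⊤}

Derivation:
Per-block solution:
  B0:  IN=(all ⊤)  OUT=(all ⊤)
  B1:  IN=(all ⊤)  OUT={b:+; rest ⊤}
  B2:  IN={b:+; rest ⊤}  OUT={b:+, e:-; rest ⊤}
  B3:  IN={b:+, e:-; rest ⊤}  OUT={a:+, b:+, e:-; rest ⊤}
  B4:  IN={a:+, b:+, e:-; rest ⊤}  OUT={a:+, b:+, e:-; rest ⊤}
  B5:  IN={a:+, b:+, e:-; rest ⊤}  OUT={b:+, e:-, f:+; rest ⊤}
  B6:  IN={b:+, e:-, f:+; rest ⊤}  OUT={b:+, e:+, f:+; rest ⊤}
  B7:  IN={b:+, f:+; rest ⊤}  OUT={b:+, e:-, f:+; rest ⊤}
  B8:  IN={b:+, e:-, f:+; rest ⊤}  OUT={b:+, f:+; rest ⊤}

Merge at B1: IN[B1] = OUT[B0] ⊔ OUT[B7] = {a: ⊤, b: ⊤, c: ⊤, d: ⊤, e: ⊤, f: ⊤}
Applying B1's transfer function to that IN value gives OUT[B1] (row B1 above).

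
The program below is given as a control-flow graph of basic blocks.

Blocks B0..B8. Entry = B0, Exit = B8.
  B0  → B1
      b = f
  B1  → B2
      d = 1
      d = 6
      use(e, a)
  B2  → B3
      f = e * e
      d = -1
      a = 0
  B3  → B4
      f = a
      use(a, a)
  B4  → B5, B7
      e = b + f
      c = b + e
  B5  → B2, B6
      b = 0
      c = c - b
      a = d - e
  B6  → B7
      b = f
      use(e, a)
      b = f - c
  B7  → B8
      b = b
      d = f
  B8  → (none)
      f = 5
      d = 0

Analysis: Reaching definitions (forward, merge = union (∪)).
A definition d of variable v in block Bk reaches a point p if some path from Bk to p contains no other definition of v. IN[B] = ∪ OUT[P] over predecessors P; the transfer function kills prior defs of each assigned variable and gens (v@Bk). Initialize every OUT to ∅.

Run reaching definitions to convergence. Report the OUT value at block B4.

Answer: {a@B2, b@B0, b@B5, c@B4, d@B2, e@B4, f@B3}

Derivation:
Converged values:
  B0:  IN={}  OUT={b@B0}
  B1:  IN={b@B0}  OUT={b@B0, d@B1}
  B2:  IN={a@B5, b@B0, b@B5, c@B5, d@B1, d@B2, e@B4, f@B3}  OUT={a@B2, b@B0, b@B5, c@B5, d@B2, e@B4, f@B2}
  B3:  IN={a@B2, b@B0, b@B5, c@B5, d@B2, e@B4, f@B2}  OUT={a@B2, b@B0, b@B5, c@B5, d@B2, e@B4, f@B3}
  B4:  IN={a@B2, b@B0, b@B5, c@B5, d@B2, e@B4, f@B3}  OUT={a@B2, b@B0, b@B5, c@B4, d@B2, e@B4, f@B3}
  B5:  IN={a@B2, b@B0, b@B5, c@B4, d@B2, e@B4, f@B3}  OUT={a@B5, b@B5, c@B5, d@B2, e@B4, f@B3}
  B6:  IN={a@B5, b@B5, c@B5, d@B2, e@B4, f@B3}  OUT={a@B5, b@B6, c@B5, d@B2, e@B4, f@B3}
  B7:  IN={a@B2, a@B5, b@B0, b@B5, b@B6, c@B4, c@B5, d@B2, e@B4, f@B3}  OUT={a@B2, a@B5, b@B7, c@B4, c@B5, d@B7, e@B4, f@B3}
  B8:  IN={a@B2, a@B5, b@B7, c@B4, c@B5, d@B7, e@B4, f@B3}  OUT={a@B2, a@B5, b@B7, c@B4, c@B5, d@B8, e@B4, f@B8}

Merge at B4: IN[B4] = OUT[B3] = {a@B2, b@B0, b@B5, c@B5, d@B2, e@B4, f@B3}
Applying B4's transfer function to that IN value gives OUT[B4] (row B4 above).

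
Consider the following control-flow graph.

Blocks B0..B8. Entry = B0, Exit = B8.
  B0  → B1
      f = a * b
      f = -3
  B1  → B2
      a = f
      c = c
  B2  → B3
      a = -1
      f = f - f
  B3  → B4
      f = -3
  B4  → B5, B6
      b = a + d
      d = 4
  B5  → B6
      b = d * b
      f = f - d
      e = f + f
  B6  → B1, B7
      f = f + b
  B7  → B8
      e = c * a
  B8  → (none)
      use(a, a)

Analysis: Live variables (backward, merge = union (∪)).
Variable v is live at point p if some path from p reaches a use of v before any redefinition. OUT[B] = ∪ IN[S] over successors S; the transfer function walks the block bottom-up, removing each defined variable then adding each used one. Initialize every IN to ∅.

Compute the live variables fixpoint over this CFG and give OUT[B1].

Answer: {c, d, f}

Derivation:
Converged values:
  B0:   IN={a, b, c, d}   OUT={c, d, f}
  B1:   IN={c, d, f}   OUT={c, d, f}
  B2:   IN={c, d, f}   OUT={a, c, d}
  B3:   IN={a, c, d}   OUT={a, c, d, f}
  B4:   IN={a, c, d, f}   OUT={a, b, c, d, f}
  B5:   IN={a, b, c, d, f}   OUT={a, b, c, d, f}
  B6:   IN={a, b, c, d, f}   OUT={a, c, d, f}
  B7:   IN={a, c}   OUT={a}
  B8:   IN={a}   OUT={}

Merge at B1: OUT[B1] = IN[B2] = {c, d, f}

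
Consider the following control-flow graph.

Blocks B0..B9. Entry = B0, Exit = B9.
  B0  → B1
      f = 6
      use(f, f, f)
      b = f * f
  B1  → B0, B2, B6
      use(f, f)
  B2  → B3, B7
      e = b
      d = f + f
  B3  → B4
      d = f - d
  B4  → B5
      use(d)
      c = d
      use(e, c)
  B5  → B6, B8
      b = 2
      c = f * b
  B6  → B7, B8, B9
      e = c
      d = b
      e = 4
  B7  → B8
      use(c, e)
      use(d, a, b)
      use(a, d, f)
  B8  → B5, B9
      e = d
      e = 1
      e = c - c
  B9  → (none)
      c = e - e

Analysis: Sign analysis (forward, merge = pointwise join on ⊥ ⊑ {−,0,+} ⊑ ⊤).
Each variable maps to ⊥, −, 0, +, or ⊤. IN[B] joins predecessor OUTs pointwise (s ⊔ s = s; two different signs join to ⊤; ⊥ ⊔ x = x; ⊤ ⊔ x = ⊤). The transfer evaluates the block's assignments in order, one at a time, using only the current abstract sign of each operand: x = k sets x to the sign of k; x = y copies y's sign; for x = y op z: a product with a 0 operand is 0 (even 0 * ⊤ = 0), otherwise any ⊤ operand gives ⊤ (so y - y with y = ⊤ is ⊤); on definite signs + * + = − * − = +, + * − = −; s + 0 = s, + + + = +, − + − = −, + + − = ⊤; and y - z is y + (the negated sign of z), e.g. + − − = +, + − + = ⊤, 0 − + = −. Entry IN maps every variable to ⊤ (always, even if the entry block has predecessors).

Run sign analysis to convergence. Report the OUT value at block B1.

Fixpoint table:
  B0:   IN=(all ⊤)   OUT={b:+, f:+; rest ⊤}
  B1:   IN={b:+, f:+; rest ⊤}   OUT={b:+, f:+; rest ⊤}
  B2:   IN={b:+, f:+; rest ⊤}   OUT={b:+, d:+, e:+, f:+; rest ⊤}
  B3:   IN={b:+, d:+, e:+, f:+; rest ⊤}   OUT={b:+, e:+, f:+; rest ⊤}
  B4:   IN={b:+, e:+, f:+; rest ⊤}   OUT={b:+, e:+, f:+; rest ⊤}
  B5:   IN={b:+, f:+; rest ⊤}   OUT={b:+, c:+, f:+; rest ⊤}
  B6:   IN={b:+, f:+; rest ⊤}   OUT={b:+, d:+, e:+, f:+; rest ⊤}
  B7:   IN={b:+, d:+, e:+, f:+; rest ⊤}   OUT={b:+, d:+, e:+, f:+; rest ⊤}
  B8:   IN={b:+, f:+; rest ⊤}   OUT={b:+, f:+; rest ⊤}
  B9:   IN={b:+, f:+; rest ⊤}   OUT={b:+, f:+; rest ⊤}

Merge at B1: IN[B1] = OUT[B0] = {a: ⊤, b: +, c: ⊤, d: ⊤, e: ⊤, f: +}
Applying B1's transfer function to that IN value gives OUT[B1] (row B1 above).

Answer: {a: ⊤, b: +, c: ⊤, d: ⊤, e: ⊤, f: +}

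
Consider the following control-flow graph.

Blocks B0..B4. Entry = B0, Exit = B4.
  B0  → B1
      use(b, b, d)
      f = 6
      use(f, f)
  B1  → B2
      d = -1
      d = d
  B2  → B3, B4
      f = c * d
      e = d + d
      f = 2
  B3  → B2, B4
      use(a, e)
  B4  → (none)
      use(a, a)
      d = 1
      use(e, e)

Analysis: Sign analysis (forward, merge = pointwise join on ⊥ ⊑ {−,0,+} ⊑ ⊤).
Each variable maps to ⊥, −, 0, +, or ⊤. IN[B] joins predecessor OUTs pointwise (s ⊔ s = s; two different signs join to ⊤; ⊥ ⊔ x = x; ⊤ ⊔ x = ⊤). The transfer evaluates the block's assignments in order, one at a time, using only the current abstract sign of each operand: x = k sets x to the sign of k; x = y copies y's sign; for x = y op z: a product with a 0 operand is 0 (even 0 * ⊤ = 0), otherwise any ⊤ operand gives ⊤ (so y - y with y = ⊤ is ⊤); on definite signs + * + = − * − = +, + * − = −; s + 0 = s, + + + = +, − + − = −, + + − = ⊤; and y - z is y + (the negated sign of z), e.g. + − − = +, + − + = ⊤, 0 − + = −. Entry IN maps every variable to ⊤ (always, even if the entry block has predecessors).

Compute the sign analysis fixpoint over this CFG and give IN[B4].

Answer: {a: ⊤, b: ⊤, c: ⊤, d: -, e: -, f: +}

Working:
Per-block solution:
  B0: | IN=(all ⊤) | OUT={f:+; rest ⊤}
  B1: | IN={f:+; rest ⊤} | OUT={d:-, f:+; rest ⊤}
  B2: | IN={d:-, f:+; rest ⊤} | OUT={d:-, e:-, f:+; rest ⊤}
  B3: | IN={d:-, e:-, f:+; rest ⊤} | OUT={d:-, e:-, f:+; rest ⊤}
  B4: | IN={d:-, e:-, f:+; rest ⊤} | OUT={d:+, e:-, f:+; rest ⊤}

Merge at B4: IN[B4] = OUT[B2] ⊔ OUT[B3] = {a: ⊤, b: ⊤, c: ⊤, d: -, e: -, f: +}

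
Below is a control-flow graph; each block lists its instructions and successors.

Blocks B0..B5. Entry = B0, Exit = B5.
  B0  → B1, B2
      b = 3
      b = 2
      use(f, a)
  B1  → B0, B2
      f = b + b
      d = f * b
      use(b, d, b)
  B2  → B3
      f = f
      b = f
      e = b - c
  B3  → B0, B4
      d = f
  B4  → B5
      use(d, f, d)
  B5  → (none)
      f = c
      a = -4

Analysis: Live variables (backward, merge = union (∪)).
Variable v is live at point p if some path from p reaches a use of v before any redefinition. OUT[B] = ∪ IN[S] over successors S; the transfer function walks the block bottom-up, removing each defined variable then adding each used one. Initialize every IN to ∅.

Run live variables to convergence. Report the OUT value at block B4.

Fixpoint table:
  B0:  IN={a, c, f}  OUT={a, b, c, f}
  B1:  IN={a, b, c}  OUT={a, c, f}
  B2:  IN={a, c, f}  OUT={a, c, f}
  B3:  IN={a, c, f}  OUT={a, c, d, f}
  B4:  IN={c, d, f}  OUT={c}
  B5:  IN={c}  OUT={}

Merge at B4: OUT[B4] = IN[B5] = {c}

Answer: {c}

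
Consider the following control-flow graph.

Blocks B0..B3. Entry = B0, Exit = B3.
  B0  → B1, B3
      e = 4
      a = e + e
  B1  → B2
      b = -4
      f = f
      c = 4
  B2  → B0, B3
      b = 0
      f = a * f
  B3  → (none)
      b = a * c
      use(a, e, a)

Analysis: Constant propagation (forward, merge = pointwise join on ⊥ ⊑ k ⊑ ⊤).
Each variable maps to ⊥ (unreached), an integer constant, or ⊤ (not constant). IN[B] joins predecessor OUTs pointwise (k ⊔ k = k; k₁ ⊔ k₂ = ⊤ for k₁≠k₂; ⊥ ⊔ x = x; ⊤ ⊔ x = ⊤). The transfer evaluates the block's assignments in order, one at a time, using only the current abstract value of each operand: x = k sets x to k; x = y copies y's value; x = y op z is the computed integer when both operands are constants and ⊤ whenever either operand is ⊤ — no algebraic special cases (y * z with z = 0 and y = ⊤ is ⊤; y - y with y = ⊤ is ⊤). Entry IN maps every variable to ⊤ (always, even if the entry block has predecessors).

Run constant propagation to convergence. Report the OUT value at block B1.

Converged values:
  B0: | IN=(all ⊤) | OUT={a:8, e:4; rest ⊤}
  B1: | IN={a:8, e:4; rest ⊤} | OUT={a:8, b:-4, c:4, e:4; rest ⊤}
  B2: | IN={a:8, b:-4, c:4, e:4; rest ⊤} | OUT={a:8, b:0, c:4, e:4; rest ⊤}
  B3: | IN={a:8, e:4; rest ⊤} | OUT={a:8, e:4; rest ⊤}

Merge at B1: IN[B1] = OUT[B0] = {a: 8, b: ⊤, c: ⊤, d: ⊤, e: 4, f: ⊤}
Applying B1's transfer function to that IN value gives OUT[B1] (row B1 above).

Answer: {a: 8, b: -4, c: 4, d: ⊤, e: 4, f: ⊤}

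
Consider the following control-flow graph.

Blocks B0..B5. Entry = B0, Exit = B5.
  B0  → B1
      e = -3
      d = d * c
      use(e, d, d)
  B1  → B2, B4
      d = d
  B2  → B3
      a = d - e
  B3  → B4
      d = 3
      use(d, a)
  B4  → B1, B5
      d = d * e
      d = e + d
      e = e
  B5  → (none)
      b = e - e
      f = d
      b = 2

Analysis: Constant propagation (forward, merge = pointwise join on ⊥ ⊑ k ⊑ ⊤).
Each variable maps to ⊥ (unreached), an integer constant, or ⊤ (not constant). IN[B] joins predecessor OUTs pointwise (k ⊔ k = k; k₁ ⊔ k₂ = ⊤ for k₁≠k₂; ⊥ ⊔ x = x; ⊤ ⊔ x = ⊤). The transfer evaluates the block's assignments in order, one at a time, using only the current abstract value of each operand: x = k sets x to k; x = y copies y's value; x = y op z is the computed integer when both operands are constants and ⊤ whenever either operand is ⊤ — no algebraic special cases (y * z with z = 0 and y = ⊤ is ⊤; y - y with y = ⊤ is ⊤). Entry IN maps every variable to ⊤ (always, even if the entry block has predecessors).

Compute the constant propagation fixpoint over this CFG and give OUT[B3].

Converged values:
  B0:  IN=(all ⊤)  OUT={e:-3; rest ⊤}
  B1:  IN={e:-3; rest ⊤}  OUT={e:-3; rest ⊤}
  B2:  IN={e:-3; rest ⊤}  OUT={e:-3; rest ⊤}
  B3:  IN={e:-3; rest ⊤}  OUT={d:3, e:-3; rest ⊤}
  B4:  IN={e:-3; rest ⊤}  OUT={e:-3; rest ⊤}
  B5:  IN={e:-3; rest ⊤}  OUT={b:2, e:-3; rest ⊤}

Merge at B3: IN[B3] = OUT[B2] = {a: ⊤, b: ⊤, c: ⊤, d: ⊤, e: -3, f: ⊤}
Applying B3's transfer function to that IN value gives OUT[B3] (row B3 above).

Answer: {a: ⊤, b: ⊤, c: ⊤, d: 3, e: -3, f: ⊤}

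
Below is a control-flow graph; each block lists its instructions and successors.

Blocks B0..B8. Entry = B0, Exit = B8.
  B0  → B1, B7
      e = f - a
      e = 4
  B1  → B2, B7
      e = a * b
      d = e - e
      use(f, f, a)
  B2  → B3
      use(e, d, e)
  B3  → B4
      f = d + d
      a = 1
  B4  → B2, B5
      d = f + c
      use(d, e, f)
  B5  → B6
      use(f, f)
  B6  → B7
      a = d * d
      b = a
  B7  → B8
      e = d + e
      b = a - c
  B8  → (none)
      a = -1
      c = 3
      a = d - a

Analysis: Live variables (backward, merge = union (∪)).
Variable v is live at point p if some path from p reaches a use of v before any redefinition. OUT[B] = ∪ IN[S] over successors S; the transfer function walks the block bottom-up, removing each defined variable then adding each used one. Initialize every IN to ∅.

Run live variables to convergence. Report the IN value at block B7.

Per-block solution:
  B0:   IN={a, b, c, d, f}   OUT={a, b, c, d, e, f}
  B1:   IN={a, b, c, f}   OUT={a, c, d, e}
  B2:   IN={c, d, e}   OUT={c, d, e}
  B3:   IN={c, d, e}   OUT={c, e, f}
  B4:   IN={c, e, f}   OUT={c, d, e, f}
  B5:   IN={c, d, e, f}   OUT={c, d, e}
  B6:   IN={c, d, e}   OUT={a, c, d, e}
  B7:   IN={a, c, d, e}   OUT={d}
  B8:   IN={d}   OUT={}

Merge at B7: OUT[B7] = IN[B8] = {d}
Applying B7's transfer function to that OUT value gives IN[B7] (row B7 above).

Answer: {a, c, d, e}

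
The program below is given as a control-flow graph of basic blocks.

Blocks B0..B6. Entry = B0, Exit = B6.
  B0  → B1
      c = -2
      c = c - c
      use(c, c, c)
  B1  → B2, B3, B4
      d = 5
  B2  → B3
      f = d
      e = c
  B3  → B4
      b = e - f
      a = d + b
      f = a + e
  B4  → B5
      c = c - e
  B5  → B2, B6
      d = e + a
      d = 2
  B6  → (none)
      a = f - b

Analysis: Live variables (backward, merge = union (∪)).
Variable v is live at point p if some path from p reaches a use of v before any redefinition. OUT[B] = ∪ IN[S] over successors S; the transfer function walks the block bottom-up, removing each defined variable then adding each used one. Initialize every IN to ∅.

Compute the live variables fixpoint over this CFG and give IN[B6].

Fixpoint table:
  B0: | IN={a, b, e, f} | OUT={a, b, c, e, f}
  B1: | IN={a, b, c, e, f} | OUT={a, b, c, d, e, f}
  B2: | IN={c, d} | OUT={c, d, e, f}
  B3: | IN={c, d, e, f} | OUT={a, b, c, e, f}
  B4: | IN={a, b, c, e, f} | OUT={a, b, c, e, f}
  B5: | IN={a, b, c, e, f} | OUT={b, c, d, f}
  B6: | IN={b, f} | OUT={}

B6 is the boundary node: OUT[B6] = {}
Applying B6's transfer function to that OUT value gives IN[B6] (row B6 above).

Answer: {b, f}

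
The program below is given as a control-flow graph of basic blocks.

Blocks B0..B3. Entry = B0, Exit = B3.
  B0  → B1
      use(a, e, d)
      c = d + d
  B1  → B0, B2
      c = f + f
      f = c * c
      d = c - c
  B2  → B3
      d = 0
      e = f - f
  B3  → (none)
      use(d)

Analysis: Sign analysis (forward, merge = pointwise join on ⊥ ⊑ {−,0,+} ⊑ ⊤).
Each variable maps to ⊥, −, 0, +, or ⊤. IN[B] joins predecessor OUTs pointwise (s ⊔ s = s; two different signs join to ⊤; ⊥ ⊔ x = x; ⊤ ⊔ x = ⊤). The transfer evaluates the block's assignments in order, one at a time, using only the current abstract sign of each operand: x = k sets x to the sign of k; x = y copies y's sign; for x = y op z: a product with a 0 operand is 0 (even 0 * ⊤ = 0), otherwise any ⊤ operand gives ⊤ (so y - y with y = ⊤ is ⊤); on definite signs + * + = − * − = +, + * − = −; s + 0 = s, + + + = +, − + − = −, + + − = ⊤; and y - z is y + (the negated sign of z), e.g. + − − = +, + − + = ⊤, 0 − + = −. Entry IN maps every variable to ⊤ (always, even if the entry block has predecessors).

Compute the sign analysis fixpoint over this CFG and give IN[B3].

Converged values:
  B0:  IN=(all ⊤)  OUT=(all ⊤)
  B1:  IN=(all ⊤)  OUT=(all ⊤)
  B2:  IN=(all ⊤)  OUT={d:0; rest ⊤}
  B3:  IN={d:0; rest ⊤}  OUT={d:0; rest ⊤}

Merge at B3: IN[B3] = OUT[B2] = {a: ⊤, b: ⊤, c: ⊤, d: 0, e: ⊤, f: ⊤}

Answer: {a: ⊤, b: ⊤, c: ⊤, d: 0, e: ⊤, f: ⊤}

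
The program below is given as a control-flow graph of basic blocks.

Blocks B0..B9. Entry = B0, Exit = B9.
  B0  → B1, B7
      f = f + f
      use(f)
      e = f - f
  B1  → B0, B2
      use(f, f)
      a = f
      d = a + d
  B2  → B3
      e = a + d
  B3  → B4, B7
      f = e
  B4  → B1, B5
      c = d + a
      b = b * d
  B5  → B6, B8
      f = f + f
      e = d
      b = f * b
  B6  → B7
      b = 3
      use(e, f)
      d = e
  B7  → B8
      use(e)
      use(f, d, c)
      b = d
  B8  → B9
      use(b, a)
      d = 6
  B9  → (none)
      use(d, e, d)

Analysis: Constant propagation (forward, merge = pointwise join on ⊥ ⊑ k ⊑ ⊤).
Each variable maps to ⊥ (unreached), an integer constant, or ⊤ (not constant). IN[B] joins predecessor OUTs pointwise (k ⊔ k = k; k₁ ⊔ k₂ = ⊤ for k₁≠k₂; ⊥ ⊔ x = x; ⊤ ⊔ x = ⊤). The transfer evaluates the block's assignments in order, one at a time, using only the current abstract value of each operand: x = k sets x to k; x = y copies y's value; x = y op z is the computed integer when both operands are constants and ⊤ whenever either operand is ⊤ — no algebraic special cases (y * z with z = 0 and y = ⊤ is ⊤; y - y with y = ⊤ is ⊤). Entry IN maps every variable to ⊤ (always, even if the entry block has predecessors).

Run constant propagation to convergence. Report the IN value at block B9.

Answer: {a: ⊤, b: ⊤, c: ⊤, d: 6, e: ⊤, f: ⊤}

Derivation:
Per-block solution:
  B0: | IN=(all ⊤) | OUT=(all ⊤)
  B1: | IN=(all ⊤) | OUT=(all ⊤)
  B2: | IN=(all ⊤) | OUT=(all ⊤)
  B3: | IN=(all ⊤) | OUT=(all ⊤)
  B4: | IN=(all ⊤) | OUT=(all ⊤)
  B5: | IN=(all ⊤) | OUT=(all ⊤)
  B6: | IN=(all ⊤) | OUT={b:3; rest ⊤}
  B7: | IN=(all ⊤) | OUT=(all ⊤)
  B8: | IN=(all ⊤) | OUT={d:6; rest ⊤}
  B9: | IN={d:6; rest ⊤} | OUT={d:6; rest ⊤}

Merge at B9: IN[B9] = OUT[B8] = {a: ⊤, b: ⊤, c: ⊤, d: 6, e: ⊤, f: ⊤}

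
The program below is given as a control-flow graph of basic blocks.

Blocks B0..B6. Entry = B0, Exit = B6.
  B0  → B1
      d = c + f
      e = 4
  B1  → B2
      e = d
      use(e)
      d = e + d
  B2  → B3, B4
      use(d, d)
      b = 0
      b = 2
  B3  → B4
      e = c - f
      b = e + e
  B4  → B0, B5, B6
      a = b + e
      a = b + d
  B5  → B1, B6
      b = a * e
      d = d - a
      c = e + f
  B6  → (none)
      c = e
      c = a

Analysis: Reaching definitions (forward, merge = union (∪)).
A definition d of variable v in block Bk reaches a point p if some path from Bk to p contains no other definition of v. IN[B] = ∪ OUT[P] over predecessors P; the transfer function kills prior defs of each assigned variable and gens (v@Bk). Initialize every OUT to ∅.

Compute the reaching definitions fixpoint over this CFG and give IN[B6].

Per-block solution:
  B0:  IN={a@B4, b@B2, b@B3, c@B5, d@B1, e@B1, e@B3}  OUT={a@B4, b@B2, b@B3, c@B5, d@B0, e@B0}
  B1:  IN={a@B4, b@B2, b@B3, b@B5, c@B5, d@B0, d@B5, e@B0, e@B1, e@B3}  OUT={a@B4, b@B2, b@B3, b@B5, c@B5, d@B1, e@B1}
  B2:  IN={a@B4, b@B2, b@B3, b@B5, c@B5, d@B1, e@B1}  OUT={a@B4, b@B2, c@B5, d@B1, e@B1}
  B3:  IN={a@B4, b@B2, c@B5, d@B1, e@B1}  OUT={a@B4, b@B3, c@B5, d@B1, e@B3}
  B4:  IN={a@B4, b@B2, b@B3, c@B5, d@B1, e@B1, e@B3}  OUT={a@B4, b@B2, b@B3, c@B5, d@B1, e@B1, e@B3}
  B5:  IN={a@B4, b@B2, b@B3, c@B5, d@B1, e@B1, e@B3}  OUT={a@B4, b@B5, c@B5, d@B5, e@B1, e@B3}
  B6:  IN={a@B4, b@B2, b@B3, b@B5, c@B5, d@B1, d@B5, e@B1, e@B3}  OUT={a@B4, b@B2, b@B3, b@B5, c@B6, d@B1, d@B5, e@B1, e@B3}

Merge at B6: IN[B6] = OUT[B4] ⊔ OUT[B5] = {a@B4, b@B2, b@B3, b@B5, c@B5, d@B1, d@B5, e@B1, e@B3}

Answer: {a@B4, b@B2, b@B3, b@B5, c@B5, d@B1, d@B5, e@B1, e@B3}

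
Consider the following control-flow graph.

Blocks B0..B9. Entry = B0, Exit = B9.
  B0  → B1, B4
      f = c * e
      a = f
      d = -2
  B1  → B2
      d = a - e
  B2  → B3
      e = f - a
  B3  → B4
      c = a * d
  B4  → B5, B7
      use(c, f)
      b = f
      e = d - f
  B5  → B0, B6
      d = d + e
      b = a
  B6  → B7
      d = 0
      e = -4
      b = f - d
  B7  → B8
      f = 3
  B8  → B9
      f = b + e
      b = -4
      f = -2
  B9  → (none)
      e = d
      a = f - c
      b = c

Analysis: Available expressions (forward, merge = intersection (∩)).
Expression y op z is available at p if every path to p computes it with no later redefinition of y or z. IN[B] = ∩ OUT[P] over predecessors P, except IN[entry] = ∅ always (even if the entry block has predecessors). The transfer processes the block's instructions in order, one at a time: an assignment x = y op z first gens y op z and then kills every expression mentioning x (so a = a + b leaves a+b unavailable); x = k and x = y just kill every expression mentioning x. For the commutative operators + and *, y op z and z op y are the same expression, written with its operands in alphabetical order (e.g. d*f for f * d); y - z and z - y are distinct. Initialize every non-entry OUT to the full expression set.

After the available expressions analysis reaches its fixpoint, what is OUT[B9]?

Per-block solution:
  B0:  IN={}  OUT={c*e}
  B1:  IN={c*e}  OUT={a-e, c*e}
  B2:  IN={a-e, c*e}  OUT={f-a}
  B3:  IN={f-a}  OUT={a*d, f-a}
  B4:  IN={}  OUT={d-f}
  B5:  IN={d-f}  OUT={}
  B6:  IN={}  OUT={f-d}
  B7:  IN={}  OUT={}
  B8:  IN={}  OUT={}
  B9:  IN={}  OUT={f-c}

Merge at B9: IN[B9] = OUT[B8] = {}
Applying B9's transfer function to that IN value gives OUT[B9] (row B9 above).

Answer: {f-c}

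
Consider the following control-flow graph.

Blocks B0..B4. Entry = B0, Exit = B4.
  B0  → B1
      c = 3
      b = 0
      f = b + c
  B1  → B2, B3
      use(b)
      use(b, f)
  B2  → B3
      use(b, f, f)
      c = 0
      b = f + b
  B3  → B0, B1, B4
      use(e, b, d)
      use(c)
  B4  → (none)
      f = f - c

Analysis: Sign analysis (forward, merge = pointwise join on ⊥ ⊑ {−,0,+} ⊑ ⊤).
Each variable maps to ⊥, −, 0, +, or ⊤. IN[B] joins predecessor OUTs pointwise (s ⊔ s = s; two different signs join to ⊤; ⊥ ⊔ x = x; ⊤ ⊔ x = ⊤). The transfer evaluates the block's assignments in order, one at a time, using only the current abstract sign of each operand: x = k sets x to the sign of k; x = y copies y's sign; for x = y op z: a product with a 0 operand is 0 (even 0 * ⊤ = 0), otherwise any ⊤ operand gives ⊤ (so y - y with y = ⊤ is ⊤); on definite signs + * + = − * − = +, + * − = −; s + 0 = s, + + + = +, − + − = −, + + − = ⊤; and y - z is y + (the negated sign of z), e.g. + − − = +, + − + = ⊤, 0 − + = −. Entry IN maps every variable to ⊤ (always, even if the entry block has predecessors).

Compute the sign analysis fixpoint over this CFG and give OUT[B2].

Answer: {a: ⊤, b: ⊤, c: 0, d: ⊤, e: ⊤, f: +}

Derivation:
Fixpoint table:
  B0:  IN=(all ⊤)  OUT={b:0, c:+, f:+; rest ⊤}
  B1:  IN={f:+; rest ⊤}  OUT={f:+; rest ⊤}
  B2:  IN={f:+; rest ⊤}  OUT={c:0, f:+; rest ⊤}
  B3:  IN={f:+; rest ⊤}  OUT={f:+; rest ⊤}
  B4:  IN={f:+; rest ⊤}  OUT=(all ⊤)

Merge at B2: IN[B2] = OUT[B1] = {a: ⊤, b: ⊤, c: ⊤, d: ⊤, e: ⊤, f: +}
Applying B2's transfer function to that IN value gives OUT[B2] (row B2 above).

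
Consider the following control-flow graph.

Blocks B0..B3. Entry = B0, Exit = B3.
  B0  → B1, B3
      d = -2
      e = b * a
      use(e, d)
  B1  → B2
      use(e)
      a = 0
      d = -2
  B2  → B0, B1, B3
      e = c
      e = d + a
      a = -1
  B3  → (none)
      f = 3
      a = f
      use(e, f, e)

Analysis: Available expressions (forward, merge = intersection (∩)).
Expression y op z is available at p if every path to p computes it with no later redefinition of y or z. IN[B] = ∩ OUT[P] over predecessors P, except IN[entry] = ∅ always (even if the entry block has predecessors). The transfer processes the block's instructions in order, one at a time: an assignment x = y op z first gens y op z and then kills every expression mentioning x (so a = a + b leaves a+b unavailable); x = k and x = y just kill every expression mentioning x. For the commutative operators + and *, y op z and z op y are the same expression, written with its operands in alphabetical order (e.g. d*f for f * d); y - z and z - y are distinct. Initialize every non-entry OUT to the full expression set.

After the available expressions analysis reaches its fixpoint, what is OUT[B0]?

Per-block solution:
  B0: | IN={} | OUT={a*b}
  B1: | IN={} | OUT={}
  B2: | IN={} | OUT={}
  B3: | IN={} | OUT={}

Merge at B0 (entry node, so the boundary value {} is joined with the incoming edge(s)): IN[B0] = {} ∩ OUT[B2] = {}
Applying B0's transfer function to that IN value gives OUT[B0] (row B0 above).

Answer: {a*b}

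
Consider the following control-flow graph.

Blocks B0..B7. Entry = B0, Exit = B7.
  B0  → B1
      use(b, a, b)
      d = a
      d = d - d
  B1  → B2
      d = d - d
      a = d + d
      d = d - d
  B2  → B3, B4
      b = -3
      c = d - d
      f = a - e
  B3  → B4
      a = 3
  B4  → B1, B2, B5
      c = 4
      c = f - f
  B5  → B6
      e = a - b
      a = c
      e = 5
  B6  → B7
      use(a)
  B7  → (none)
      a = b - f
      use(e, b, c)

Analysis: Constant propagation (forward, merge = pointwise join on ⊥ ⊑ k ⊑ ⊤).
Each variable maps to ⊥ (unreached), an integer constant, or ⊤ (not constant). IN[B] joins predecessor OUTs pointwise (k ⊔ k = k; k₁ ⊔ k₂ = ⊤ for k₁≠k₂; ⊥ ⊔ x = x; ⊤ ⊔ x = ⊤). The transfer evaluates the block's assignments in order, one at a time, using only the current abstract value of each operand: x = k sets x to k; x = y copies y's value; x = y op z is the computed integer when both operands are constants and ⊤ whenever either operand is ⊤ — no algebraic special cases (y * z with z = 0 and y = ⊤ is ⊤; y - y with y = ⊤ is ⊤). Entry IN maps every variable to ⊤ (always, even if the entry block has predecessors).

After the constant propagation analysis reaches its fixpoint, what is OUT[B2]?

Answer: {a: ⊤, b: -3, c: ⊤, d: ⊤, e: ⊤, f: ⊤}

Working:
Converged values:
  B0:  IN=(all ⊤)  OUT=(all ⊤)
  B1:  IN=(all ⊤)  OUT=(all ⊤)
  B2:  IN=(all ⊤)  OUT={b:-3; rest ⊤}
  B3:  IN={b:-3; rest ⊤}  OUT={a:3, b:-3; rest ⊤}
  B4:  IN={b:-3; rest ⊤}  OUT={b:-3; rest ⊤}
  B5:  IN={b:-3; rest ⊤}  OUT={b:-3, e:5; rest ⊤}
  B6:  IN={b:-3, e:5; rest ⊤}  OUT={b:-3, e:5; rest ⊤}
  B7:  IN={b:-3, e:5; rest ⊤}  OUT={b:-3, e:5; rest ⊤}

Merge at B2: IN[B2] = OUT[B1] ⊔ OUT[B4] = {a: ⊤, b: ⊤, c: ⊤, d: ⊤, e: ⊤, f: ⊤}
Applying B2's transfer function to that IN value gives OUT[B2] (row B2 above).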